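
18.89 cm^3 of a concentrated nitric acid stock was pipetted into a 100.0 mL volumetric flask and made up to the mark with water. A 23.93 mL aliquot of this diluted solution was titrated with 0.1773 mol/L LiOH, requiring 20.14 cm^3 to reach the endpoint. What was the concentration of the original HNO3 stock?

0.790 M

n(LiOH) = 0.1773 x 0.02014 = 0.003571 mol.
n(HNO3) in the aliquot = 0.003571 mol.
[diluted HNO3] = 0.003571 / 0.02393 = 0.1492 M.
Dilution factor = 100.0/18.89 = 5.294, so [stock] = 0.1492 x 5.294 = 0.790 M.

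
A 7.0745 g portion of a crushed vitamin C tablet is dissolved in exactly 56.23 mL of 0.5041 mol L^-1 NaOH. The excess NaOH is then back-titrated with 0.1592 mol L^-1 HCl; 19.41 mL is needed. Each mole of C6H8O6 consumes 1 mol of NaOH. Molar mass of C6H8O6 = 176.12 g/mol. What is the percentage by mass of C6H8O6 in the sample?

62.9%

Total n(NaOH) added = 0.5041 x 0.05623 = 0.02835 mol.
n(HCl) used = 0.1592 x 0.01941 = 0.003090 mol, which equals the excess n(NaOH).
So n(NaOH) consumed by the sample = 0.02835 - 0.003090 = 0.02526 mol.
n(C6H8O6) = 0.02526 / 1 = 0.02526 mol.
mass C6H8O6 = 0.02526 x 176.12 = 4.448 g, so %C6H8O6 = 4.448/7.0745 x 100 = 62.9%.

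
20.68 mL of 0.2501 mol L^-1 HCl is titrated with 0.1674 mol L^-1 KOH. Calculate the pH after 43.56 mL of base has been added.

n(acid) = 0.2501 x 0.02068 = 0.005172 mol; n(KOH) added = 0.1674 x 0.04356 = 0.007292 mol.
Base is in excess by 0.007292 - 0.005172 = 0.002120 mol in a total volume of 0.06424 L.
[OH^-] = 0.002120/0.06424 = 0.03300 M, so pOH = 1.48 and pH = 14.00 - 1.48 = 12.52.

12.52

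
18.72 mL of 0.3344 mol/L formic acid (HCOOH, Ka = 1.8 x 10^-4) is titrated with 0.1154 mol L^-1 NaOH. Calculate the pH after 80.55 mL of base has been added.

n(acid) = 0.3344 x 0.01872 = 0.006260 mol; n(NaOH) added = 0.1154 x 0.08055 = 0.009295 mol.
Base is in excess by 0.009295 - 0.006260 = 0.003036 mol in a total volume of 0.09927 L.
[OH^-] = 0.003036/0.09927 = 0.03058 M, so pOH = 1.51 and pH = 14.00 - 1.51 = 12.49.

12.49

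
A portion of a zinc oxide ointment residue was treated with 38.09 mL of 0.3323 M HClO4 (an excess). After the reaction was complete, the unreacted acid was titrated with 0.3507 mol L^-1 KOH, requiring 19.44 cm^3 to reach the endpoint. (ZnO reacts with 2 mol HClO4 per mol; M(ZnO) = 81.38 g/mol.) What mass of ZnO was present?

Total n(HClO4) added = 0.3323 x 0.03809 = 0.01266 mol.
n(KOH) used = 0.3507 x 0.01944 = 0.006818 mol, which equals the excess n(HClO4).
So n(HClO4) consumed by the sample = 0.01266 - 0.006818 = 0.005840 mol.
n(ZnO) = 0.005840 / 2 = 0.002920 mol.
mass = 0.002920 mol x 81.38 g/mol = 0.238 g.

0.238 g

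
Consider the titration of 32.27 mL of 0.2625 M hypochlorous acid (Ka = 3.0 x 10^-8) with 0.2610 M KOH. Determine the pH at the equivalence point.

n(HClO) = 0.2625 x 0.03227 = 0.008471 mol; V(KOH) at equivalence = 0.008471/0.2610 = 0.03246 L.
At equivalence all the acid is converted to ClO-; total volume = 0.03227 + 0.03246 = 0.06473 L, so [ClO-] = 0.008471/0.06473 = 0.1309 M.
Kb = Kw/Ka = 1.0e-14 / 3.0 x 10^-8 = 3.33e-7.
[OH^-] = sqrt(Kb x [ClO-]) = sqrt(3.33e-7 x 0.1309) = 0.000209 M.
pOH = 3.68, so pH = 14.00 - 3.68 = 10.32.

10.32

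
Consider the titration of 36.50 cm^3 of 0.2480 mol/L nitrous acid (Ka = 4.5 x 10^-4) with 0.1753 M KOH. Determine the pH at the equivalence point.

8.18

n(HNO2) = 0.2480 x 0.03650 = 0.009052 mol; V(KOH) at equivalence = 0.009052/0.1753 = 0.05164 L.
At equivalence all the acid is converted to NO2-; total volume = 0.03650 + 0.05164 = 0.08814 L, so [NO2-] = 0.009052/0.08814 = 0.1027 M.
Kb = Kw/Ka = 1.0e-14 / 4.5 x 10^-4 = 2.22e-11.
[OH^-] = sqrt(Kb x [NO2-]) = sqrt(2.22e-11 x 0.1027) = 1.51e-6 M.
pOH = 5.82, so pH = 14.00 - 5.82 = 8.18.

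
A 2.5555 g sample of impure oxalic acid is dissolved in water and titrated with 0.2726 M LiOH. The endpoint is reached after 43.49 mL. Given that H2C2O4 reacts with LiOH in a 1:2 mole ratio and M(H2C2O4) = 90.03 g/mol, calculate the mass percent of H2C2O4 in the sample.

n(LiOH) = 0.2726 x 0.04349 = 0.01186 mol.
n(H2C2O4) = 0.01186 / 2 = 0.005928 mol.
mass of H2C2O4 = 0.005928 x 90.03 = 0.5337 g.
% purity = 0.5337 / 2.5555 x 100 = 20.9%.

20.9%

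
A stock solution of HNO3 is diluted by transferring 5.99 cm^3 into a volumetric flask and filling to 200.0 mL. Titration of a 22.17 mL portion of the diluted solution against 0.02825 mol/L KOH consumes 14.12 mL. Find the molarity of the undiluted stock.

n(KOH) = 0.02825 x 0.01412 = 0.0003989 mol.
n(HNO3) in the aliquot = 0.0003989 mol.
[diluted HNO3] = 0.0003989 / 0.02217 = 0.01799 M.
Dilution factor = 200.0/5.990 = 33.39, so [stock] = 0.01799 x 33.39 = 0.601 M.

0.601 M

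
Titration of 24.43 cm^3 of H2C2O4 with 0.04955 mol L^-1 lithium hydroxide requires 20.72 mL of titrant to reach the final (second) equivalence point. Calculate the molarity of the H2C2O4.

n(LiOH) = 0.04955 x 0.02072 = 0.001027 mol.
At the final (second) equivalence point, 2 mol OH^- react per mol H2C2O4, so n(H2C2O4) = 0.001027 / 2 = 0.0005133 mol.
[H2C2O4] = 0.0005133 / 0.02443 L = 0.0210 M.

0.0210 M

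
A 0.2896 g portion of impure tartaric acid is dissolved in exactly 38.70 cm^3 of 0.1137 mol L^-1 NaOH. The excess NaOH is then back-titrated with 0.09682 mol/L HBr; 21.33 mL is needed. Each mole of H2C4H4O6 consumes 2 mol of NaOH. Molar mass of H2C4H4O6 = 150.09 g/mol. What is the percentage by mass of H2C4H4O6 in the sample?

60.5%

Total n(NaOH) added = 0.1137 x 0.03870 = 0.004400 mol.
n(HBr) used = 0.09682 x 0.02133 = 0.002065 mol, which equals the excess n(NaOH).
So n(NaOH) consumed by the sample = 0.004400 - 0.002065 = 0.002335 mol.
n(H2C4H4O6) = 0.002335 / 2 = 0.001168 mol.
mass H2C4H4O6 = 0.001168 x 150.09 = 0.1752 g, so %H2C4H4O6 = 0.1752/0.2896 x 100 = 60.5%.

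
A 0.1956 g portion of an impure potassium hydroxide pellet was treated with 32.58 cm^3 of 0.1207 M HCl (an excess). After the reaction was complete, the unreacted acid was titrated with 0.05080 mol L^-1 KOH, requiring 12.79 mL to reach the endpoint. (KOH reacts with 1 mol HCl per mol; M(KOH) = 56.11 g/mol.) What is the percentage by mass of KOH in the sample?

94.2%

Total n(HCl) added = 0.1207 x 0.03258 = 0.003932 mol.
n(KOH) used = 0.05080 x 0.01279 = 0.0006497 mol, which equals the excess n(HCl).
So n(HCl) consumed by the sample = 0.003932 - 0.0006497 = 0.003283 mol.
n(KOH) = 0.003283 / 1 = 0.003283 mol.
mass KOH = 0.003283 x 56.11 = 0.1842 g, so %KOH = 0.1842/0.1956 x 100 = 94.2%.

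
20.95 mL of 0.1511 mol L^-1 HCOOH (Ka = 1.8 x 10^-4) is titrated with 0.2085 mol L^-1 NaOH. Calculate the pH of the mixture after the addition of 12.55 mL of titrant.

Initial n(HCOOH) = 0.1511 x 0.02095 = 0.003166 mol.
n(NaOH) added = 0.2085 x 0.01255 = 0.002617 mol, converting that many moles of HCOOH to HCOO-.
Remaining n(HCOOH) = 0.0005489 mol; n(HCOO-) = 0.002617 mol.
By Henderson-Hasselbalch, pH = pKa + log([A^-]/[HA]) = 3.74 + log(0.002617/0.0005489) = 3.74 + (+0.68) = 4.42.

4.42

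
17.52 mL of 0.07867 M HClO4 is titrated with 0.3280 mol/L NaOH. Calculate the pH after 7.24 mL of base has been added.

n(acid) = 0.07867 x 0.01752 = 0.001378 mol; n(NaOH) added = 0.3280 x 0.007240 = 0.002375 mol.
Base is in excess by 0.002375 - 0.001378 = 0.0009964 mol in a total volume of 0.02476 L.
[OH^-] = 0.0009964/0.02476 = 0.04024 M, so pOH = 1.40 and pH = 14.00 - 1.40 = 12.60.

12.60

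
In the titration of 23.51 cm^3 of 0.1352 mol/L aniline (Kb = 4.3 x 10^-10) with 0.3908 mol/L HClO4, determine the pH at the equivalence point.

2.82

n(C6H5NH2) = 0.1352 x 0.02351 = 0.003179 mol; V(HClO4) at equivalence = 0.003179/0.3908 = 0.008133 L.
At equivalence the base is fully converted to C6H5NH3+; total volume = 0.03164 L, so [C6H5NH3+] = 0.003179/0.03164 = 0.1004 M.
Ka(C6H5NH3+) = Kw/Kb = 1.0e-14 / 4.3 x 10^-10 = 2.33e-5.
[H^+] = sqrt(Ka x [C6H5NH3+]) = sqrt(2.33e-5 x 0.1004) = 0.00153 M.
pH = -log(0.00153) = 2.82.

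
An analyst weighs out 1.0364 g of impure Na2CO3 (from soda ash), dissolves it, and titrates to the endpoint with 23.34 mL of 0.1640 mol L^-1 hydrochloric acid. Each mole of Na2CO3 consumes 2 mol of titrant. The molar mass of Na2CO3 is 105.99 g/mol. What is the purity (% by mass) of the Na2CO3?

19.6%

n(HCl) = 0.1640 x 0.02334 = 0.003828 mol.
n(Na2CO3) = 0.003828 / 2 = 0.001914 mol.
mass of Na2CO3 = 0.001914 x 105.99 = 0.2029 g.
% purity = 0.2029 / 1.0364 x 100 = 19.6%.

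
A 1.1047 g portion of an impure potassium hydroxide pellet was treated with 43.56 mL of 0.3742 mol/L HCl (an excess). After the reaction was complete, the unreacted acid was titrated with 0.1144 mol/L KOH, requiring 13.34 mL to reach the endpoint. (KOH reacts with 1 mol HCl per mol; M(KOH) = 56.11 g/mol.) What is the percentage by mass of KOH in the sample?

Total n(HCl) added = 0.3742 x 0.04356 = 0.01630 mol.
n(KOH) used = 0.1144 x 0.01334 = 0.001526 mol, which equals the excess n(HCl).
So n(HCl) consumed by the sample = 0.01630 - 0.001526 = 0.01477 mol.
n(KOH) = 0.01477 / 1 = 0.01477 mol.
mass KOH = 0.01477 x 56.11 = 0.8290 g, so %KOH = 0.8290/1.1047 x 100 = 75.0%.

75.0%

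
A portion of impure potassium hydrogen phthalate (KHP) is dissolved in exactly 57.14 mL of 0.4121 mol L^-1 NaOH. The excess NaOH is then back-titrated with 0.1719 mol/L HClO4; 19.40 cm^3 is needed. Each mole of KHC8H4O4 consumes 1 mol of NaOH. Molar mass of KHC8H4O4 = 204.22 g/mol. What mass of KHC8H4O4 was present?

4.13 g

Total n(NaOH) added = 0.4121 x 0.05714 = 0.02355 mol.
n(HClO4) used = 0.1719 x 0.01940 = 0.003335 mol, which equals the excess n(NaOH).
So n(NaOH) consumed by the sample = 0.02355 - 0.003335 = 0.02021 mol.
n(KHC8H4O4) = 0.02021 / 1 = 0.02021 mol.
mass = 0.02021 mol x 204.22 g/mol = 4.13 g.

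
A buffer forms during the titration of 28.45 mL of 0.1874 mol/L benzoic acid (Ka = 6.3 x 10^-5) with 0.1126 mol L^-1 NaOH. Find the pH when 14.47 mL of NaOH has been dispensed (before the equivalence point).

3.84

Initial n(C6H5COOH) = 0.1874 x 0.02845 = 0.005332 mol.
n(NaOH) added = 0.1126 x 0.01447 = 0.001629 mol, converting that many moles of C6H5COOH to C6H5COO-.
Remaining n(C6H5COOH) = 0.003702 mol; n(C6H5COO-) = 0.001629 mol.
By Henderson-Hasselbalch, pH = pKa + log([A^-]/[HA]) = 4.20 + log(0.001629/0.003702) = 4.20 + (-0.36) = 3.84.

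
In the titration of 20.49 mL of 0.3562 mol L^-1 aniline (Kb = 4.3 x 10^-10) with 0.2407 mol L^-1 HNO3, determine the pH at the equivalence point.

n(C6H5NH2) = 0.3562 x 0.02049 = 0.007299 mol; V(HNO3) at equivalence = 0.007299/0.2407 = 0.03032 L.
At equivalence the base is fully converted to C6H5NH3+; total volume = 0.05081 L, so [C6H5NH3+] = 0.007299/0.05081 = 0.1436 M.
Ka(C6H5NH3+) = Kw/Kb = 1.0e-14 / 4.3 x 10^-10 = 2.33e-5.
[H^+] = sqrt(Ka x [C6H5NH3+]) = sqrt(2.33e-5 x 0.1436) = 0.00183 M.
pH = -log(0.00183) = 2.74.

2.74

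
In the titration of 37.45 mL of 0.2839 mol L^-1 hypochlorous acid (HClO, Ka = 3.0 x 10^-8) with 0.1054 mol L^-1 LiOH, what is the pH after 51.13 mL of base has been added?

Initial n(HClO) = 0.2839 x 0.03745 = 0.01063 mol.
n(LiOH) added = 0.1054 x 0.05113 = 0.005389 mol, converting that many moles of HClO to ClO-.
Remaining n(HClO) = 0.005243 mol; n(ClO-) = 0.005389 mol.
By Henderson-Hasselbalch, pH = pKa + log([A^-]/[HA]) = 7.52 + log(0.005389/0.005243) = 7.52 + (+0.01) = 7.53.

7.53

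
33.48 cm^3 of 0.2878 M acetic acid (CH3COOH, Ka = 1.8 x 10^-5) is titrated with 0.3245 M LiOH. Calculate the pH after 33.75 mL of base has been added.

12.29

n(acid) = 0.2878 x 0.03348 = 0.009636 mol; n(LiOH) added = 0.3245 x 0.03375 = 0.01095 mol.
Base is in excess by 0.01095 - 0.009636 = 0.001316 mol in a total volume of 0.06723 L.
[OH^-] = 0.001316/0.06723 = 0.01958 M, so pOH = 1.71 and pH = 14.00 - 1.71 = 12.29.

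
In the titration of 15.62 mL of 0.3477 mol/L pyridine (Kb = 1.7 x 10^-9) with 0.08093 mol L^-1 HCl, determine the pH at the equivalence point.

3.21

n(C5H5N) = 0.3477 x 0.01562 = 0.005431 mol; V(HCl) at equivalence = 0.005431/0.08093 = 0.06711 L.
At equivalence the base is fully converted to C5H5NH+; total volume = 0.08273 L, so [C5H5NH+] = 0.005431/0.08273 = 0.06565 M.
Ka(C5H5NH+) = Kw/Kb = 1.0e-14 / 1.7 x 10^-9 = 5.88e-6.
[H^+] = sqrt(Ka x [C5H5NH+]) = sqrt(5.88e-6 x 0.06565) = 0.000621 M.
pH = -log(0.000621) = 3.21.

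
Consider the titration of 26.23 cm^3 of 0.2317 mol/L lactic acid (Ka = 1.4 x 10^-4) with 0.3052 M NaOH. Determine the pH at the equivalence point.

8.49

n(HC3H5O3) = 0.2317 x 0.02623 = 0.006077 mol; V(NaOH) at equivalence = 0.006077/0.3052 = 0.01991 L.
At equivalence all the acid is converted to C3H5O3-; total volume = 0.02623 + 0.01991 = 0.04614 L, so [C3H5O3-] = 0.006077/0.04614 = 0.1317 M.
Kb = Kw/Ka = 1.0e-14 / 1.4 x 10^-4 = 7.14e-11.
[OH^-] = sqrt(Kb x [C3H5O3-]) = sqrt(7.14e-11 x 0.1317) = 3.07e-6 M.
pOH = 5.51, so pH = 14.00 - 5.51 = 8.49.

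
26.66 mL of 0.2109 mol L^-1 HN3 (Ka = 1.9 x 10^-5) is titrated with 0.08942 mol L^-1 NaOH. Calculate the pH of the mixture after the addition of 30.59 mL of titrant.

Initial n(HN3) = 0.2109 x 0.02666 = 0.005623 mol.
n(NaOH) added = 0.08942 x 0.03059 = 0.002735 mol, converting that many moles of HN3 to N3-.
Remaining n(HN3) = 0.002887 mol; n(N3-) = 0.002735 mol.
By Henderson-Hasselbalch, pH = pKa + log([A^-]/[HA]) = 4.72 + log(0.002735/0.002887) = 4.72 + (-0.02) = 4.70.

4.70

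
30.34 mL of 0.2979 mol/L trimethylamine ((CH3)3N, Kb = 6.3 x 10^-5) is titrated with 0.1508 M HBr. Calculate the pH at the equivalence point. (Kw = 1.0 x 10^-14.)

5.40

n((CH3)3N) = 0.2979 x 0.03034 = 0.009038 mol; V(HBr) at equivalence = 0.009038/0.1508 = 0.05994 L.
At equivalence the base is fully converted to (CH3)3NH+; total volume = 0.09028 L, so [(CH3)3NH+] = 0.009038/0.09028 = 0.1001 M.
Ka((CH3)3NH+) = Kw/Kb = 1.0e-14 / 6.3 x 10^-5 = 1.59e-10.
[H^+] = sqrt(Ka x [(CH3)3NH+]) = sqrt(1.59e-10 x 0.1001) = 3.99e-6 M.
pH = -log(3.99e-6) = 5.40.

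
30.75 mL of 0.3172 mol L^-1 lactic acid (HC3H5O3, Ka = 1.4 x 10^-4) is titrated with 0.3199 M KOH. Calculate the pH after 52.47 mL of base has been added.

n(acid) = 0.3172 x 0.03075 = 0.009754 mol; n(KOH) added = 0.3199 x 0.05247 = 0.01679 mol.
Base is in excess by 0.01679 - 0.009754 = 0.007031 mol in a total volume of 0.08322 L.
[OH^-] = 0.007031/0.08322 = 0.08449 M, so pOH = 1.07 and pH = 14.00 - 1.07 = 12.93.

12.93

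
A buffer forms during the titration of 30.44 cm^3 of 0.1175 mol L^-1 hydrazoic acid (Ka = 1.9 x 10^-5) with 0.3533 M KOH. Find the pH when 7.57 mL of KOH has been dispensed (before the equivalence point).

5.19

Initial n(HN3) = 0.1175 x 0.03044 = 0.003577 mol.
n(KOH) added = 0.3533 x 0.007570 = 0.002674 mol, converting that many moles of HN3 to N3-.
Remaining n(HN3) = 0.0009022 mol; n(N3-) = 0.002674 mol.
By Henderson-Hasselbalch, pH = pKa + log([A^-]/[HA]) = 4.72 + log(0.002674/0.0009022) = 4.72 + (+0.47) = 5.19.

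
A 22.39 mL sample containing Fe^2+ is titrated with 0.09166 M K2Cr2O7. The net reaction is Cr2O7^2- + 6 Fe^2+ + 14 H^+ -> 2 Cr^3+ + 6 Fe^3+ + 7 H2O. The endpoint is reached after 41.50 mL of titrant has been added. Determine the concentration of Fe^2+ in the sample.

n(K2Cr2O7) = 0.09166 x 0.04150 = 0.003804 mol.
From the balanced equation, 1 mol K2Cr2O7 reacts with 6 mol Fe^2+, so n(Fe^2+) = 0.003804 x 6/1 = 0.02282 mol.
[Fe^2+] = 0.02282 / 0.02239 L = 1.02 M.

1.02 M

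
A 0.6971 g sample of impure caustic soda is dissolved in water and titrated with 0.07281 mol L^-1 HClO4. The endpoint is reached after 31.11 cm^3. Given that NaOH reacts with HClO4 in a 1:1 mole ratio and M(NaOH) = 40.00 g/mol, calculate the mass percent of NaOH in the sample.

n(HClO4) = 0.07281 x 0.03111 = 0.002265 mol.
n(NaOH) = 0.002265 / 1 = 0.002265 mol.
mass of NaOH = 0.002265 x 40.00 = 0.09060 g.
% purity = 0.09060 / 0.6971 x 100 = 13.0%.

13.0%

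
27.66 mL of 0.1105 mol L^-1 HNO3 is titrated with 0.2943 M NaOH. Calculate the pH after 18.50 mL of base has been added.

12.71

n(acid) = 0.1105 x 0.02766 = 0.003056 mol; n(NaOH) added = 0.2943 x 0.01850 = 0.005445 mol.
Base is in excess by 0.005445 - 0.003056 = 0.002388 mol in a total volume of 0.04616 L.
[OH^-] = 0.002388/0.04616 = 0.05174 M, so pOH = 1.29 and pH = 14.00 - 1.29 = 12.71.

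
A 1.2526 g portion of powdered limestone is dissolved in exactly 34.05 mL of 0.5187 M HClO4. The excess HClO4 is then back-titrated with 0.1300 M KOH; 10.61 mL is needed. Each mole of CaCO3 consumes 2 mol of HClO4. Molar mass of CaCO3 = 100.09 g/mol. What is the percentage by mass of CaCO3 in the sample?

65.1%

Total n(HClO4) added = 0.5187 x 0.03405 = 0.01766 mol.
n(KOH) used = 0.1300 x 0.01061 = 0.001379 mol, which equals the excess n(HClO4).
So n(HClO4) consumed by the sample = 0.01766 - 0.001379 = 0.01628 mol.
n(CaCO3) = 0.01628 / 2 = 0.008141 mol.
mass CaCO3 = 0.008141 x 100.09 = 0.8149 g, so %CaCO3 = 0.8149/1.2526 x 100 = 65.1%.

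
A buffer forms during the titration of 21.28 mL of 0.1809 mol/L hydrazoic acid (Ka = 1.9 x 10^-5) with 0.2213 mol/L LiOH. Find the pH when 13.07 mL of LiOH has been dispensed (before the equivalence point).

Initial n(HN3) = 0.1809 x 0.02128 = 0.003850 mol.
n(LiOH) added = 0.2213 x 0.01307 = 0.002892 mol, converting that many moles of HN3 to N3-.
Remaining n(HN3) = 0.0009572 mol; n(N3-) = 0.002892 mol.
By Henderson-Hasselbalch, pH = pKa + log([A^-]/[HA]) = 4.72 + log(0.002892/0.0009572) = 4.72 + (+0.48) = 5.20.

5.20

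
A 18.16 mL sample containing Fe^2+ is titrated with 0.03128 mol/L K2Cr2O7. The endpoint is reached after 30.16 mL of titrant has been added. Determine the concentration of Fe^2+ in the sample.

0.312 M

n(K2Cr2O7) = 0.03128 x 0.03016 = 0.0009434 mol.
From the balanced equation, 1 mol K2Cr2O7 reacts with 6 mol Fe^2+, so n(Fe^2+) = 0.0009434 x 6/1 = 0.005660 mol.
[Fe^2+] = 0.005660 / 0.01816 L = 0.312 M.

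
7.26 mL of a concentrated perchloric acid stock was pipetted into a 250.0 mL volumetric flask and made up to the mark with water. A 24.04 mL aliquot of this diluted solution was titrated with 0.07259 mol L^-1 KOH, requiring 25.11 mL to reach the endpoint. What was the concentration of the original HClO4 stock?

2.61 M

n(KOH) = 0.07259 x 0.02511 = 0.001823 mol.
n(HClO4) in the aliquot = 0.001823 mol.
[diluted HClO4] = 0.001823 / 0.02404 = 0.07582 M.
Dilution factor = 250.0/7.260 = 34.44, so [stock] = 0.07582 x 34.44 = 2.61 M.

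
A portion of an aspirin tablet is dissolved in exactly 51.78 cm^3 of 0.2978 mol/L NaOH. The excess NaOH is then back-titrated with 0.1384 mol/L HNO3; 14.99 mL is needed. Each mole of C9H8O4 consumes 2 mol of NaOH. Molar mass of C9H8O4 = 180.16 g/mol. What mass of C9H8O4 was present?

1.20 g

Total n(NaOH) added = 0.2978 x 0.05178 = 0.01542 mol.
n(HNO3) used = 0.1384 x 0.01499 = 0.002075 mol, which equals the excess n(NaOH).
So n(NaOH) consumed by the sample = 0.01542 - 0.002075 = 0.01335 mol.
n(C9H8O4) = 0.01335 / 2 = 0.006673 mol.
mass = 0.006673 mol x 180.16 g/mol = 1.20 g.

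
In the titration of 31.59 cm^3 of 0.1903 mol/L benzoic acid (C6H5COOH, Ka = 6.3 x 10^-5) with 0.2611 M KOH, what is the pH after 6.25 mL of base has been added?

Initial n(C6H5COOH) = 0.1903 x 0.03159 = 0.006012 mol.
n(KOH) added = 0.2611 x 0.006250 = 0.001632 mol, converting that many moles of C6H5COOH to C6H5COO-.
Remaining n(C6H5COOH) = 0.004380 mol; n(C6H5COO-) = 0.001632 mol.
By Henderson-Hasselbalch, pH = pKa + log([A^-]/[HA]) = 4.20 + log(0.001632/0.004380) = 4.20 + (-0.43) = 3.77.

3.77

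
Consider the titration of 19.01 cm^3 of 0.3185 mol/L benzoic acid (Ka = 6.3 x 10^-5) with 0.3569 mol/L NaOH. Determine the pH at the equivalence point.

n(C6H5COOH) = 0.3185 x 0.01901 = 0.006055 mol; V(NaOH) at equivalence = 0.006055/0.3569 = 0.01696 L.
At equivalence all the acid is converted to C6H5COO-; total volume = 0.01901 + 0.01696 = 0.03597 L, so [C6H5COO-] = 0.006055/0.03597 = 0.1683 M.
Kb = Kw/Ka = 1.0e-14 / 6.3 x 10^-5 = 1.59e-10.
[OH^-] = sqrt(Kb x [C6H5COO-]) = sqrt(1.59e-10 x 0.1683) = 5.17e-6 M.
pOH = 5.29, so pH = 14.00 - 5.29 = 8.71.

8.71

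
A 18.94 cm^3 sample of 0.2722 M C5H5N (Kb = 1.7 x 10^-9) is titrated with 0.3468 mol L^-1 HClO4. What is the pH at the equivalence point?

3.02

n(C5H5N) = 0.2722 x 0.01894 = 0.005155 mol; V(HClO4) at equivalence = 0.005155/0.3468 = 0.01487 L.
At equivalence the base is fully converted to C5H5NH+; total volume = 0.03381 L, so [C5H5NH+] = 0.005155/0.03381 = 0.1525 M.
Ka(C5H5NH+) = Kw/Kb = 1.0e-14 / 1.7 x 10^-9 = 5.88e-6.
[H^+] = sqrt(Ka x [C5H5NH+]) = sqrt(5.88e-6 x 0.1525) = 0.000947 M.
pH = -log(0.000947) = 3.02.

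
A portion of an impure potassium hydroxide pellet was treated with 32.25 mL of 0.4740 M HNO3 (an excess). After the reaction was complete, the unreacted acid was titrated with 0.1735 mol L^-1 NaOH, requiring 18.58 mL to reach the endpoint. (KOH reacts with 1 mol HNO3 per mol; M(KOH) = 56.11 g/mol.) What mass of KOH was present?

Total n(HNO3) added = 0.4740 x 0.03225 = 0.01529 mol.
n(NaOH) used = 0.1735 x 0.01858 = 0.003224 mol, which equals the excess n(HNO3).
So n(HNO3) consumed by the sample = 0.01529 - 0.003224 = 0.01206 mol.
n(KOH) = 0.01206 / 1 = 0.01206 mol.
mass = 0.01206 mol x 56.11 g/mol = 0.677 g.

0.677 g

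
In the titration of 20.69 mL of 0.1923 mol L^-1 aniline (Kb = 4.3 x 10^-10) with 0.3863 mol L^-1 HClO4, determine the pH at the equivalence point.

n(C6H5NH2) = 0.1923 x 0.02069 = 0.003979 mol; V(HClO4) at equivalence = 0.003979/0.3863 = 0.01030 L.
At equivalence the base is fully converted to C6H5NH3+; total volume = 0.03099 L, so [C6H5NH3+] = 0.003979/0.03099 = 0.1284 M.
Ka(C6H5NH3+) = Kw/Kb = 1.0e-14 / 4.3 x 10^-10 = 2.33e-5.
[H^+] = sqrt(Ka x [C6H5NH3+]) = sqrt(2.33e-5 x 0.1284) = 0.00173 M.
pH = -log(0.00173) = 2.76.

2.76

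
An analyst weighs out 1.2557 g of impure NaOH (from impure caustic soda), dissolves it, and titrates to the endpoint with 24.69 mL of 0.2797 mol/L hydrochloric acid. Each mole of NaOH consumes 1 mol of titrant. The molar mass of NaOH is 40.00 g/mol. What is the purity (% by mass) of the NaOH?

22.0%

n(HCl) = 0.2797 x 0.02469 = 0.006906 mol.
n(NaOH) = 0.006906 / 1 = 0.006906 mol.
mass of NaOH = 0.006906 x 40.00 = 0.2762 g.
% purity = 0.2762 / 1.2557 x 100 = 22.0%.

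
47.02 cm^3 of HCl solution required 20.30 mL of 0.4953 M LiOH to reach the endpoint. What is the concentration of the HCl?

0.214 M

n(LiOH) delivered = 0.4953 x 0.02030 = 0.01005 mol.
For a 1:1 reaction, n(HCl) = 0.01005 mol.
[HCl] = 0.01005 mol / 0.04702 L = 0.214 M.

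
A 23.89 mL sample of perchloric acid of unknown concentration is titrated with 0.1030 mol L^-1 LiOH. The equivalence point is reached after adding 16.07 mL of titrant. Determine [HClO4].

0.0693 M

n(LiOH) delivered = 0.1030 x 0.01607 = 0.001655 mol.
For a 1:1 reaction, n(HClO4) = 0.001655 mol.
[HClO4] = 0.001655 mol / 0.02389 L = 0.0693 M.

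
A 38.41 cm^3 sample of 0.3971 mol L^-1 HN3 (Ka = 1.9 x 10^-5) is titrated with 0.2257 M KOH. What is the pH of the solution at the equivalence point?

n(HN3) = 0.3971 x 0.03841 = 0.01525 mol; V(KOH) at equivalence = 0.01525/0.2257 = 0.06758 L.
At equivalence all the acid is converted to N3-; total volume = 0.03841 + 0.06758 = 0.1060 L, so [N3-] = 0.01525/0.1060 = 0.1439 M.
Kb = Kw/Ka = 1.0e-14 / 1.9 x 10^-5 = 5.26e-10.
[OH^-] = sqrt(Kb x [N3-]) = sqrt(5.26e-10 x 0.1439) = 8.70e-6 M.
pOH = 5.06, so pH = 14.00 - 5.06 = 8.94.

8.94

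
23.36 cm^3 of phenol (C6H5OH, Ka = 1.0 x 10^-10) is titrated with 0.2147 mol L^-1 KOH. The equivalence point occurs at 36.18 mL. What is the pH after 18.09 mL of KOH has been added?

10.00

18.09 mL is exactly half the equivalence volume (36.18/2), i.e. the half-equivalence point.
There, n(HA) = n(A^-), so pH = pKa = -log(1.0 x 10^-10) = 10.00.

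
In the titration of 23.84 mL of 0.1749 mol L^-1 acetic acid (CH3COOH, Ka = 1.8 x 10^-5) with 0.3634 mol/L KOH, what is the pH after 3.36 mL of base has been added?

4.36

Initial n(CH3COOH) = 0.1749 x 0.02384 = 0.004170 mol.
n(KOH) added = 0.3634 x 0.003360 = 0.001221 mol, converting that many moles of CH3COOH to CH3COO-.
Remaining n(CH3COOH) = 0.002949 mol; n(CH3COO-) = 0.001221 mol.
By Henderson-Hasselbalch, pH = pKa + log([A^-]/[HA]) = 4.74 + log(0.001221/0.002949) = 4.74 + (-0.38) = 4.36.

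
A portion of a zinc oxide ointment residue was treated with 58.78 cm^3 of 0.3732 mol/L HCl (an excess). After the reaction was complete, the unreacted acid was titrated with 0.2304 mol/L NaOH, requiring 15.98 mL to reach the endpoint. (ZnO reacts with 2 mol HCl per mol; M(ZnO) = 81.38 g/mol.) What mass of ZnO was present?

Total n(HCl) added = 0.3732 x 0.05878 = 0.02194 mol.
n(NaOH) used = 0.2304 x 0.01598 = 0.003682 mol, which equals the excess n(HCl).
So n(HCl) consumed by the sample = 0.02194 - 0.003682 = 0.01825 mol.
n(ZnO) = 0.01825 / 2 = 0.009127 mol.
mass = 0.009127 mol x 81.38 g/mol = 0.743 g.

0.743 g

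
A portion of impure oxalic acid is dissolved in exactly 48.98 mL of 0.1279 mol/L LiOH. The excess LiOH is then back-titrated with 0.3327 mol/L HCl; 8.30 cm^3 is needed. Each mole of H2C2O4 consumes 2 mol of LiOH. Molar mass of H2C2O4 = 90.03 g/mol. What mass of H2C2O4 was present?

0.158 g

Total n(LiOH) added = 0.1279 x 0.04898 = 0.006265 mol.
n(HCl) used = 0.3327 x 0.008300 = 0.002761 mol, which equals the excess n(LiOH).
So n(LiOH) consumed by the sample = 0.006265 - 0.002761 = 0.003503 mol.
n(H2C2O4) = 0.003503 / 2 = 0.001752 mol.
mass = 0.001752 mol x 90.03 g/mol = 0.158 g.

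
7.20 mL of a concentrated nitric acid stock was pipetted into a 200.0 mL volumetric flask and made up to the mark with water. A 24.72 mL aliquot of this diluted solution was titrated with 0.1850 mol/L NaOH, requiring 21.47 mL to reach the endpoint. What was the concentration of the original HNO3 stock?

4.46 M

n(NaOH) = 0.1850 x 0.02147 = 0.003972 mol.
n(HNO3) in the aliquot = 0.003972 mol.
[diluted HNO3] = 0.003972 / 0.02472 = 0.1607 M.
Dilution factor = 200.0/7.200 = 27.78, so [stock] = 0.1607 x 27.78 = 4.46 M.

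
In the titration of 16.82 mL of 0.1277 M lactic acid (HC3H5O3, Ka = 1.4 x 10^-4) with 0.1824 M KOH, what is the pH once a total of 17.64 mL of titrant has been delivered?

12.49

n(acid) = 0.1277 x 0.01682 = 0.002148 mol; n(KOH) added = 0.1824 x 0.01764 = 0.003218 mol.
Base is in excess by 0.003218 - 0.002148 = 0.001070 mol in a total volume of 0.03446 L.
[OH^-] = 0.001070/0.03446 = 0.03104 M, so pOH = 1.51 and pH = 14.00 - 1.51 = 12.49.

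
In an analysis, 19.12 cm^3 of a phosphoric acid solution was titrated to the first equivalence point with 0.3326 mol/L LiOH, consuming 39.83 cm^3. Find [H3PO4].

n(LiOH) = 0.3326 x 0.03983 = 0.01325 mol.
At the first equivalence point, 1 mol OH^- react per mol H3PO4, so n(H3PO4) = 0.01325 / 1 = 0.01325 mol.
[H3PO4] = 0.01325 / 0.01912 L = 0.693 M.

0.693 M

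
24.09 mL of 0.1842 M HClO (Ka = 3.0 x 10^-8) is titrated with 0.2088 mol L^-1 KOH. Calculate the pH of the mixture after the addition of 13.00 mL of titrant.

7.72

Initial n(HClO) = 0.1842 x 0.02409 = 0.004437 mol.
n(KOH) added = 0.2088 x 0.01300 = 0.002714 mol, converting that many moles of HClO to ClO-.
Remaining n(HClO) = 0.001723 mol; n(ClO-) = 0.002714 mol.
By Henderson-Hasselbalch, pH = pKa + log([A^-]/[HA]) = 7.52 + log(0.002714/0.001723) = 7.52 + (+0.20) = 7.72.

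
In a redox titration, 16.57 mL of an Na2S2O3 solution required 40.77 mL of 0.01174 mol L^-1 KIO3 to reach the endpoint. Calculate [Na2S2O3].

0.173 M

n(KIO3) = 0.01174 x 0.04077 = 0.0004786 mol.
From the balanced equation, 1 mol KIO3 reacts with 6 mol Na2S2O3, so n(Na2S2O3) = 0.0004786 x 6/1 = 0.002872 mol.
[Na2S2O3] = 0.002872 / 0.01657 L = 0.173 M.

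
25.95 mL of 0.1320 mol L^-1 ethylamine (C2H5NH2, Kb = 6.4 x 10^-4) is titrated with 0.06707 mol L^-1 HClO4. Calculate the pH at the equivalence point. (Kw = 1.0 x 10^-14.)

6.08

n(C2H5NH2) = 0.1320 x 0.02595 = 0.003425 mol; V(HClO4) at equivalence = 0.003425/0.06707 = 0.05107 L.
At equivalence the base is fully converted to C2H5NH3+; total volume = 0.07702 L, so [C2H5NH3+] = 0.003425/0.07702 = 0.04447 M.
Ka(C2H5NH3+) = Kw/Kb = 1.0e-14 / 6.4 x 10^-4 = 1.56e-11.
[H^+] = sqrt(Ka x [C2H5NH3+]) = sqrt(1.56e-11 x 0.04447) = 8.34e-7 M.
pH = -log(8.34e-7) = 6.08.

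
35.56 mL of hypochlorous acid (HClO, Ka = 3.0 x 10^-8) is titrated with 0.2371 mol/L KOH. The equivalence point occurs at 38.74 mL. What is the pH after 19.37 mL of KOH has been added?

7.52

19.37 mL is exactly half the equivalence volume (38.74/2), i.e. the half-equivalence point.
There, n(HA) = n(A^-), so pH = pKa = -log(3.0 x 10^-8) = 7.52.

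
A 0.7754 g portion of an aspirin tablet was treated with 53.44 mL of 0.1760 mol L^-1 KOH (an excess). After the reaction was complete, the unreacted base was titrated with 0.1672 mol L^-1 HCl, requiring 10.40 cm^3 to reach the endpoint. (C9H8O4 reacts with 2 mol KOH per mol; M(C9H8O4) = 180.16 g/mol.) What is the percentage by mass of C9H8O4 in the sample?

Total n(KOH) added = 0.1760 x 0.05344 = 0.009405 mol.
n(HCl) used = 0.1672 x 0.01040 = 0.001739 mol, which equals the excess n(KOH).
So n(KOH) consumed by the sample = 0.009405 - 0.001739 = 0.007667 mol.
n(C9H8O4) = 0.007667 / 2 = 0.003833 mol.
mass C9H8O4 = 0.003833 x 180.16 = 0.6906 g, so %C9H8O4 = 0.6906/0.7754 x 100 = 89.1%.

89.1%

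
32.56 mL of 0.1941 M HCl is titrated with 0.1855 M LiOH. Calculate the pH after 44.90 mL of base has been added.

12.41

n(acid) = 0.1941 x 0.03256 = 0.006320 mol; n(LiOH) added = 0.1855 x 0.04490 = 0.008329 mol.
Base is in excess by 0.008329 - 0.006320 = 0.002009 mol in a total volume of 0.07746 L.
[OH^-] = 0.002009/0.07746 = 0.02594 M, so pOH = 1.59 and pH = 14.00 - 1.59 = 12.41.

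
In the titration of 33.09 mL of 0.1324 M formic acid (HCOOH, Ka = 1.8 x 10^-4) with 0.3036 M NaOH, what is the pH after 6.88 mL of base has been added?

3.70

Initial n(HCOOH) = 0.1324 x 0.03309 = 0.004381 mol.
n(NaOH) added = 0.3036 x 0.006880 = 0.002089 mol, converting that many moles of HCOOH to HCOO-.
Remaining n(HCOOH) = 0.002292 mol; n(HCOO-) = 0.002089 mol.
By Henderson-Hasselbalch, pH = pKa + log([A^-]/[HA]) = 3.74 + log(0.002089/0.002292) = 3.74 + (-0.04) = 3.70.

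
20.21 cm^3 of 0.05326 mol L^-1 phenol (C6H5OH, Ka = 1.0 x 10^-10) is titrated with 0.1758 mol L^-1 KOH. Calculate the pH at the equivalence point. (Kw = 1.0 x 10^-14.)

11.31

n(C6H5OH) = 0.05326 x 0.02021 = 0.001076 mol; V(KOH) at equivalence = 0.001076/0.1758 = 0.006123 L.
At equivalence all the acid is converted to C6H5O-; total volume = 0.02021 + 0.006123 = 0.02633 L, so [C6H5O-] = 0.001076/0.02633 = 0.04088 M.
Kb = Kw/Ka = 1.0e-14 / 1.0 x 10^-10 = 0.000100.
[OH^-] = sqrt(Kb x [C6H5O-]) = sqrt(0.000100 x 0.04088) = 0.00202 M.
pOH = 2.69, so pH = 14.00 - 2.69 = 11.31.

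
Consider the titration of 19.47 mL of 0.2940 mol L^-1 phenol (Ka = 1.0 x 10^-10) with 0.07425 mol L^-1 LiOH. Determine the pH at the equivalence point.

11.39

n(C6H5OH) = 0.2940 x 0.01947 = 0.005724 mol; V(LiOH) at equivalence = 0.005724/0.07425 = 0.07709 L.
At equivalence all the acid is converted to C6H5O-; total volume = 0.01947 + 0.07709 = 0.09656 L, so [C6H5O-] = 0.005724/0.09656 = 0.05928 M.
Kb = Kw/Ka = 1.0e-14 / 1.0 x 10^-10 = 0.000100.
[OH^-] = sqrt(Kb x [C6H5O-]) = sqrt(0.000100 x 0.05928) = 0.00243 M.
pOH = 2.61, so pH = 14.00 - 2.61 = 11.39.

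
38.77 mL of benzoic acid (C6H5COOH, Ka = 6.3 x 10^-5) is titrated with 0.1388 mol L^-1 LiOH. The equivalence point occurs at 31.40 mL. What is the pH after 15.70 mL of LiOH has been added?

15.70 mL is exactly half the equivalence volume (31.40/2), i.e. the half-equivalence point.
There, n(HA) = n(A^-), so pH = pKa = -log(6.3 x 10^-5) = 4.20.

4.20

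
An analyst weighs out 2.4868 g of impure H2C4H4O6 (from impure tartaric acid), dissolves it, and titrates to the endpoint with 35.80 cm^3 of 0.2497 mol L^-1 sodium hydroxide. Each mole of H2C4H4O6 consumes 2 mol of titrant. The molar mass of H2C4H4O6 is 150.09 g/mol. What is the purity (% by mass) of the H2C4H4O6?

27.0%

n(NaOH) = 0.2497 x 0.03580 = 0.008939 mol.
n(H2C4H4O6) = 0.008939 / 2 = 0.004470 mol.
mass of H2C4H4O6 = 0.004470 x 150.09 = 0.6708 g.
% purity = 0.6708 / 2.4868 x 100 = 27.0%.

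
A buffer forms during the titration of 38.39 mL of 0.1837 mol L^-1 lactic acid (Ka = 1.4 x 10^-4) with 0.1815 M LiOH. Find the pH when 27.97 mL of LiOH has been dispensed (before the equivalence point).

Initial n(HC3H5O3) = 0.1837 x 0.03839 = 0.007052 mol.
n(LiOH) added = 0.1815 x 0.02797 = 0.005077 mol, converting that many moles of HC3H5O3 to C3H5O3-.
Remaining n(HC3H5O3) = 0.001976 mol; n(C3H5O3-) = 0.005077 mol.
By Henderson-Hasselbalch, pH = pKa + log([A^-]/[HA]) = 3.85 + log(0.005077/0.001976) = 3.85 + (+0.41) = 4.26.

4.26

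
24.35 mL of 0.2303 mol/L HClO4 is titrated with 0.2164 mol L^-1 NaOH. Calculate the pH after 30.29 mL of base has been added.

n(acid) = 0.2303 x 0.02435 = 0.005608 mol; n(NaOH) added = 0.2164 x 0.03029 = 0.006555 mol.
Base is in excess by 0.006555 - 0.005608 = 0.0009470 mol in a total volume of 0.05464 L.
[OH^-] = 0.0009470/0.05464 = 0.01733 M, so pOH = 1.76 and pH = 14.00 - 1.76 = 12.24.

12.24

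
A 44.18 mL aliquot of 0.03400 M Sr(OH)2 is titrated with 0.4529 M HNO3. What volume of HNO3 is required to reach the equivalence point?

n(Sr(OH)2) = 0.03400 mol/L x 0.04418 L = 0.001502 mol.
The neutralisation is 1 Sr(OH)2 : 2 HNO3, so n(HNO3) = 0.001502 x 2/1 = 0.003004 mol.
V(HNO3) = 0.003004 / 0.4529 = 0.006633 L = 6.63 mL.

6.63 mL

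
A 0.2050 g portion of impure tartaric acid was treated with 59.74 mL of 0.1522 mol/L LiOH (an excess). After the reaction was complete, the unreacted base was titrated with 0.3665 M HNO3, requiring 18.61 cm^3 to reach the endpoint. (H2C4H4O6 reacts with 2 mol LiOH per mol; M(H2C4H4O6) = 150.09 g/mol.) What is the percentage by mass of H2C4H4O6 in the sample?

83.2%

Total n(LiOH) added = 0.1522 x 0.05974 = 0.009092 mol.
n(HNO3) used = 0.3665 x 0.01861 = 0.006821 mol, which equals the excess n(LiOH).
So n(LiOH) consumed by the sample = 0.009092 - 0.006821 = 0.002272 mol.
n(H2C4H4O6) = 0.002272 / 2 = 0.001136 mol.
mass H2C4H4O6 = 0.001136 x 150.09 = 0.1705 g, so %H2C4H4O6 = 0.1705/0.2050 x 100 = 83.2%.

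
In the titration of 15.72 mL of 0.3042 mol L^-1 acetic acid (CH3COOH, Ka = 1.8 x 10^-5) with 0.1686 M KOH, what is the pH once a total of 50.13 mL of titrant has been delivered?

n(acid) = 0.3042 x 0.01572 = 0.004782 mol; n(KOH) added = 0.1686 x 0.05013 = 0.008452 mol.
Base is in excess by 0.008452 - 0.004782 = 0.003670 mol in a total volume of 0.06585 L.
[OH^-] = 0.003670/0.06585 = 0.05573 M, so pOH = 1.25 and pH = 14.00 - 1.25 = 12.75.

12.75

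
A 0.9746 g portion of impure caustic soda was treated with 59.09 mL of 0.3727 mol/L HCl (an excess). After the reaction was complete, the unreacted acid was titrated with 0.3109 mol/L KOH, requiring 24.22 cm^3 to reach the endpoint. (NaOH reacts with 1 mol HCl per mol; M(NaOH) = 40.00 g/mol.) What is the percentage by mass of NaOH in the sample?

59.5%

Total n(HCl) added = 0.3727 x 0.05909 = 0.02202 mol.
n(KOH) used = 0.3109 x 0.02422 = 0.007530 mol, which equals the excess n(HCl).
So n(HCl) consumed by the sample = 0.02202 - 0.007530 = 0.01449 mol.
n(NaOH) = 0.01449 / 1 = 0.01449 mol.
mass NaOH = 0.01449 x 40.00 = 0.5797 g, so %NaOH = 0.5797/0.9746 x 100 = 59.5%.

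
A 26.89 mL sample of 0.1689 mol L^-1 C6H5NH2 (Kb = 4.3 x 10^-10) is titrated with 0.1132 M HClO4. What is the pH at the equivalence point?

2.90

n(C6H5NH2) = 0.1689 x 0.02689 = 0.004542 mol; V(HClO4) at equivalence = 0.004542/0.1132 = 0.04012 L.
At equivalence the base is fully converted to C6H5NH3+; total volume = 0.06701 L, so [C6H5NH3+] = 0.004542/0.06701 = 0.06778 M.
Ka(C6H5NH3+) = Kw/Kb = 1.0e-14 / 4.3 x 10^-10 = 2.33e-5.
[H^+] = sqrt(Ka x [C6H5NH3+]) = sqrt(2.33e-5 x 0.06778) = 0.00126 M.
pH = -log(0.00126) = 2.90.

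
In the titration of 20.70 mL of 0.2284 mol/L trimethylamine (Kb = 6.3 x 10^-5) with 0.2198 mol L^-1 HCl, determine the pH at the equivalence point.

5.38

n((CH3)3N) = 0.2284 x 0.02070 = 0.004728 mol; V(HCl) at equivalence = 0.004728/0.2198 = 0.02151 L.
At equivalence the base is fully converted to (CH3)3NH+; total volume = 0.04221 L, so [(CH3)3NH+] = 0.004728/0.04221 = 0.1120 M.
Ka((CH3)3NH+) = Kw/Kb = 1.0e-14 / 6.3 x 10^-5 = 1.59e-10.
[H^+] = sqrt(Ka x [(CH3)3NH+]) = sqrt(1.59e-10 x 0.1120) = 4.22e-6 M.
pH = -log(4.22e-6) = 5.38.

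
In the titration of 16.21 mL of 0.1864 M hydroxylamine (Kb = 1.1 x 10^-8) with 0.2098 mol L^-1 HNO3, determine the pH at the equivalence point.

n(NH2OH) = 0.1864 x 0.01621 = 0.003022 mol; V(HNO3) at equivalence = 0.003022/0.2098 = 0.01440 L.
At equivalence the base is fully converted to NH3OH+; total volume = 0.03061 L, so [NH3OH+] = 0.003022/0.03061 = 0.09870 M.
Ka(NH3OH+) = Kw/Kb = 1.0e-14 / 1.1 x 10^-8 = 9.09e-7.
[H^+] = sqrt(Ka x [NH3OH+]) = sqrt(9.09e-7 x 0.09870) = 0.000300 M.
pH = -log(0.000300) = 3.52.

3.52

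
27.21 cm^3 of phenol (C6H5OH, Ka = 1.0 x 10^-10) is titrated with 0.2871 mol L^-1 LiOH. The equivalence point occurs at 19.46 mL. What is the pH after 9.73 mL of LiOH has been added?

10.00

9.73 mL is exactly half the equivalence volume (19.46/2), i.e. the half-equivalence point.
There, n(HA) = n(A^-), so pH = pKa = -log(1.0 x 10^-10) = 10.00.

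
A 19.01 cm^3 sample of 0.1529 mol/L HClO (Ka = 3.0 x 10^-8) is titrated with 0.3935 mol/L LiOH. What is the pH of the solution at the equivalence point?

10.28

n(HClO) = 0.1529 x 0.01901 = 0.002907 mol; V(LiOH) at equivalence = 0.002907/0.3935 = 0.007387 L.
At equivalence all the acid is converted to ClO-; total volume = 0.01901 + 0.007387 = 0.02640 L, so [ClO-] = 0.002907/0.02640 = 0.1101 M.
Kb = Kw/Ka = 1.0e-14 / 3.0 x 10^-8 = 3.33e-7.
[OH^-] = sqrt(Kb x [ClO-]) = sqrt(3.33e-7 x 0.1101) = 0.000192 M.
pOH = 3.72, so pH = 14.00 - 3.72 = 10.28.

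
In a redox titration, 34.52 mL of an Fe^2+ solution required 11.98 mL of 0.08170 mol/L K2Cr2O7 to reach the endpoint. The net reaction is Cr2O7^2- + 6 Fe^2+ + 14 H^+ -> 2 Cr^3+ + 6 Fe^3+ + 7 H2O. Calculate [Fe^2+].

n(K2Cr2O7) = 0.08170 x 0.01198 = 0.0009788 mol.
From the balanced equation, 1 mol K2Cr2O7 reacts with 6 mol Fe^2+, so n(Fe^2+) = 0.0009788 x 6/1 = 0.005873 mol.
[Fe^2+] = 0.005873 / 0.03452 L = 0.170 M.

0.170 M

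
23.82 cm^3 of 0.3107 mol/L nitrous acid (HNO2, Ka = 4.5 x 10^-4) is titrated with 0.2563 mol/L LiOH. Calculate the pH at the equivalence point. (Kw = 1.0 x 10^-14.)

8.25

n(HNO2) = 0.3107 x 0.02382 = 0.007401 mol; V(LiOH) at equivalence = 0.007401/0.2563 = 0.02888 L.
At equivalence all the acid is converted to NO2-; total volume = 0.02382 + 0.02888 = 0.05270 L, so [NO2-] = 0.007401/0.05270 = 0.1404 M.
Kb = Kw/Ka = 1.0e-14 / 4.5 x 10^-4 = 2.22e-11.
[OH^-] = sqrt(Kb x [NO2-]) = sqrt(2.22e-11 x 0.1404) = 1.77e-6 M.
pOH = 5.75, so pH = 14.00 - 5.75 = 8.25.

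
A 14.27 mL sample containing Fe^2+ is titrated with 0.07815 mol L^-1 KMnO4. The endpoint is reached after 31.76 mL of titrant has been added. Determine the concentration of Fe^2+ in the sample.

n(KMnO4) = 0.07815 x 0.03176 = 0.002482 mol.
From the balanced equation, 1 mol KMnO4 reacts with 5 mol Fe^2+, so n(Fe^2+) = 0.002482 x 5/1 = 0.01241 mol.
[Fe^2+] = 0.01241 / 0.01427 L = 0.870 M.

0.870 M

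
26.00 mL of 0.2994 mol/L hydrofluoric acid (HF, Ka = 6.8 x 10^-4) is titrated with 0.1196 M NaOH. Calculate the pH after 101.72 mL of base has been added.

12.54

n(acid) = 0.2994 x 0.02600 = 0.007784 mol; n(NaOH) added = 0.1196 x 0.1017 = 0.01217 mol.
Base is in excess by 0.01217 - 0.007784 = 0.004381 mol in a total volume of 0.1277 L.
[OH^-] = 0.004381/0.1277 = 0.03430 M, so pOH = 1.46 and pH = 14.00 - 1.46 = 12.54.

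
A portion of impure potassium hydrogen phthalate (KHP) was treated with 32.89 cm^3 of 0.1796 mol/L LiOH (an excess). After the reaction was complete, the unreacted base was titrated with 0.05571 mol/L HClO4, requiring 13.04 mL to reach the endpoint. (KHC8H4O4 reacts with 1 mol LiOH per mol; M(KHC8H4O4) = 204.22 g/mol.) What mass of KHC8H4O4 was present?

Total n(LiOH) added = 0.1796 x 0.03289 = 0.005907 mol.
n(HClO4) used = 0.05571 x 0.01304 = 0.0007265 mol, which equals the excess n(LiOH).
So n(LiOH) consumed by the sample = 0.005907 - 0.0007265 = 0.005181 mol.
n(KHC8H4O4) = 0.005181 / 1 = 0.005181 mol.
mass = 0.005181 mol x 204.22 g/mol = 1.06 g.

1.06 g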